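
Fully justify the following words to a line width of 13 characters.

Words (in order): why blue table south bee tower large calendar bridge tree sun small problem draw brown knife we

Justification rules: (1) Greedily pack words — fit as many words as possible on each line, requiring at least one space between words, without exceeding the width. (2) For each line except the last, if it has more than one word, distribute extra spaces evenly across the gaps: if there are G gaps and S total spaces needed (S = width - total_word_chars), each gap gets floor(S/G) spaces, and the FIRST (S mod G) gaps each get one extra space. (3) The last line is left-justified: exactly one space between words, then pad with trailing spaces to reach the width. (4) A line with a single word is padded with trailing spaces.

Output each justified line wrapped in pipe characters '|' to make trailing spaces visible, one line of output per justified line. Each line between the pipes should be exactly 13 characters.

Answer: |why      blue|
|table   south|
|bee     tower|
|large        |
|calendar     |
|bridge   tree|
|sun     small|
|problem  draw|
|brown   knife|
|we           |

Derivation:
Line 1: ['why', 'blue'] (min_width=8, slack=5)
Line 2: ['table', 'south'] (min_width=11, slack=2)
Line 3: ['bee', 'tower'] (min_width=9, slack=4)
Line 4: ['large'] (min_width=5, slack=8)
Line 5: ['calendar'] (min_width=8, slack=5)
Line 6: ['bridge', 'tree'] (min_width=11, slack=2)
Line 7: ['sun', 'small'] (min_width=9, slack=4)
Line 8: ['problem', 'draw'] (min_width=12, slack=1)
Line 9: ['brown', 'knife'] (min_width=11, slack=2)
Line 10: ['we'] (min_width=2, slack=11)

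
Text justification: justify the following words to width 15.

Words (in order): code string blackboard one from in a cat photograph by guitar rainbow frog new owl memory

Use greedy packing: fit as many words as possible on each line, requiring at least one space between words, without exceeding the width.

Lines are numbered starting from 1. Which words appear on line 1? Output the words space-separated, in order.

Line 1: ['code', 'string'] (min_width=11, slack=4)
Line 2: ['blackboard', 'one'] (min_width=14, slack=1)
Line 3: ['from', 'in', 'a', 'cat'] (min_width=13, slack=2)
Line 4: ['photograph', 'by'] (min_width=13, slack=2)
Line 5: ['guitar', 'rainbow'] (min_width=14, slack=1)
Line 6: ['frog', 'new', 'owl'] (min_width=12, slack=3)
Line 7: ['memory'] (min_width=6, slack=9)

Answer: code string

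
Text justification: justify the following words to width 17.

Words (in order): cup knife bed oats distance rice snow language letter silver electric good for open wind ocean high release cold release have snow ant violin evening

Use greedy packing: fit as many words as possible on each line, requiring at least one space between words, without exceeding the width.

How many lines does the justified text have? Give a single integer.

Line 1: ['cup', 'knife', 'bed'] (min_width=13, slack=4)
Line 2: ['oats', 'distance'] (min_width=13, slack=4)
Line 3: ['rice', 'snow'] (min_width=9, slack=8)
Line 4: ['language', 'letter'] (min_width=15, slack=2)
Line 5: ['silver', 'electric'] (min_width=15, slack=2)
Line 6: ['good', 'for', 'open'] (min_width=13, slack=4)
Line 7: ['wind', 'ocean', 'high'] (min_width=15, slack=2)
Line 8: ['release', 'cold'] (min_width=12, slack=5)
Line 9: ['release', 'have', 'snow'] (min_width=17, slack=0)
Line 10: ['ant', 'violin'] (min_width=10, slack=7)
Line 11: ['evening'] (min_width=7, slack=10)
Total lines: 11

Answer: 11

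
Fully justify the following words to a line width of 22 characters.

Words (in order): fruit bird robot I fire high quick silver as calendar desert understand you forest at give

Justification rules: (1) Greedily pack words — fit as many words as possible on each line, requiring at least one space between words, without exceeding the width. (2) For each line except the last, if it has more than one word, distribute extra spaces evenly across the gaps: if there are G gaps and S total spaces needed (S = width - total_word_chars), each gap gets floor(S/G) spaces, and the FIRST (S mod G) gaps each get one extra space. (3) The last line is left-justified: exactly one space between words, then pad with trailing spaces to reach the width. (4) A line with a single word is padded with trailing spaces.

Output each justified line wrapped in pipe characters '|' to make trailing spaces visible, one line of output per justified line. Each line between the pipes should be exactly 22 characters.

Line 1: ['fruit', 'bird', 'robot', 'I'] (min_width=18, slack=4)
Line 2: ['fire', 'high', 'quick', 'silver'] (min_width=22, slack=0)
Line 3: ['as', 'calendar', 'desert'] (min_width=18, slack=4)
Line 4: ['understand', 'you', 'forest'] (min_width=21, slack=1)
Line 5: ['at', 'give'] (min_width=7, slack=15)

Answer: |fruit   bird  robot  I|
|fire high quick silver|
|as   calendar   desert|
|understand  you forest|
|at give               |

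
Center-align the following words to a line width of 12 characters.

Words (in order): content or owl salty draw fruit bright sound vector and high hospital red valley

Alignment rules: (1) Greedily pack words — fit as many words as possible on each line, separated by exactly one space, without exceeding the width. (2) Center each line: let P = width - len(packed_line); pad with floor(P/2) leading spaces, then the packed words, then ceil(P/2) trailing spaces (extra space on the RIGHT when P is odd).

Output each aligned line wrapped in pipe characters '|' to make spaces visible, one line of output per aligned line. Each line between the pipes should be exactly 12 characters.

Answer: | content or |
| owl salty  |
| draw fruit |
|bright sound|
| vector and |
|    high    |
|hospital red|
|   valley   |

Derivation:
Line 1: ['content', 'or'] (min_width=10, slack=2)
Line 2: ['owl', 'salty'] (min_width=9, slack=3)
Line 3: ['draw', 'fruit'] (min_width=10, slack=2)
Line 4: ['bright', 'sound'] (min_width=12, slack=0)
Line 5: ['vector', 'and'] (min_width=10, slack=2)
Line 6: ['high'] (min_width=4, slack=8)
Line 7: ['hospital', 'red'] (min_width=12, slack=0)
Line 8: ['valley'] (min_width=6, slack=6)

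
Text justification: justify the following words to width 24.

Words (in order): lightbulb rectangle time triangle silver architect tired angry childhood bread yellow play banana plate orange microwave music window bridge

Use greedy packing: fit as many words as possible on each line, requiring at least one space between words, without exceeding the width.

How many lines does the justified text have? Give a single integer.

Line 1: ['lightbulb', 'rectangle', 'time'] (min_width=24, slack=0)
Line 2: ['triangle', 'silver'] (min_width=15, slack=9)
Line 3: ['architect', 'tired', 'angry'] (min_width=21, slack=3)
Line 4: ['childhood', 'bread', 'yellow'] (min_width=22, slack=2)
Line 5: ['play', 'banana', 'plate', 'orange'] (min_width=24, slack=0)
Line 6: ['microwave', 'music', 'window'] (min_width=22, slack=2)
Line 7: ['bridge'] (min_width=6, slack=18)
Total lines: 7

Answer: 7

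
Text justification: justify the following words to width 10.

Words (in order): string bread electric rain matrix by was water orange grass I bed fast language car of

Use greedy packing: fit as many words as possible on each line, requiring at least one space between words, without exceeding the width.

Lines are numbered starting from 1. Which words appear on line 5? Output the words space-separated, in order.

Answer: matrix by

Derivation:
Line 1: ['string'] (min_width=6, slack=4)
Line 2: ['bread'] (min_width=5, slack=5)
Line 3: ['electric'] (min_width=8, slack=2)
Line 4: ['rain'] (min_width=4, slack=6)
Line 5: ['matrix', 'by'] (min_width=9, slack=1)
Line 6: ['was', 'water'] (min_width=9, slack=1)
Line 7: ['orange'] (min_width=6, slack=4)
Line 8: ['grass', 'I'] (min_width=7, slack=3)
Line 9: ['bed', 'fast'] (min_width=8, slack=2)
Line 10: ['language'] (min_width=8, slack=2)
Line 11: ['car', 'of'] (min_width=6, slack=4)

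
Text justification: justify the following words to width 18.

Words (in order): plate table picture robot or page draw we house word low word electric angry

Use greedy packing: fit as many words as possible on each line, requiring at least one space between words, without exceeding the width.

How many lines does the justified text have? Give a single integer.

Answer: 5

Derivation:
Line 1: ['plate', 'table'] (min_width=11, slack=7)
Line 2: ['picture', 'robot', 'or'] (min_width=16, slack=2)
Line 3: ['page', 'draw', 'we', 'house'] (min_width=18, slack=0)
Line 4: ['word', 'low', 'word'] (min_width=13, slack=5)
Line 5: ['electric', 'angry'] (min_width=14, slack=4)
Total lines: 5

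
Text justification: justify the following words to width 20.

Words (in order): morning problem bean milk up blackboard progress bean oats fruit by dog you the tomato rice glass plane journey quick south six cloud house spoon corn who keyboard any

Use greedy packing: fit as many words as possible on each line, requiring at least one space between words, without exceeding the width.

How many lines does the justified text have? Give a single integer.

Answer: 9

Derivation:
Line 1: ['morning', 'problem', 'bean'] (min_width=20, slack=0)
Line 2: ['milk', 'up', 'blackboard'] (min_width=18, slack=2)
Line 3: ['progress', 'bean', 'oats'] (min_width=18, slack=2)
Line 4: ['fruit', 'by', 'dog', 'you', 'the'] (min_width=20, slack=0)
Line 5: ['tomato', 'rice', 'glass'] (min_width=17, slack=3)
Line 6: ['plane', 'journey', 'quick'] (min_width=19, slack=1)
Line 7: ['south', 'six', 'cloud'] (min_width=15, slack=5)
Line 8: ['house', 'spoon', 'corn', 'who'] (min_width=20, slack=0)
Line 9: ['keyboard', 'any'] (min_width=12, slack=8)
Total lines: 9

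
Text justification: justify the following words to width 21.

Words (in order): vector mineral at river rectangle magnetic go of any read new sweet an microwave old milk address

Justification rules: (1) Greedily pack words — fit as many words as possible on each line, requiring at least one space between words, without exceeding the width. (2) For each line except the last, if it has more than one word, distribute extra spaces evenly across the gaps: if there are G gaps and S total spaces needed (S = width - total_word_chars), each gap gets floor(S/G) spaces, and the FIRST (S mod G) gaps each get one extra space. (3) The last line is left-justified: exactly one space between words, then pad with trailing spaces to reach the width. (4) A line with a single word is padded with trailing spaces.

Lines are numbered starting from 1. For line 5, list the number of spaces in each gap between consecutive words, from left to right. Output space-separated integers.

Line 1: ['vector', 'mineral', 'at'] (min_width=17, slack=4)
Line 2: ['river', 'rectangle'] (min_width=15, slack=6)
Line 3: ['magnetic', 'go', 'of', 'any'] (min_width=18, slack=3)
Line 4: ['read', 'new', 'sweet', 'an'] (min_width=17, slack=4)
Line 5: ['microwave', 'old', 'milk'] (min_width=18, slack=3)
Line 6: ['address'] (min_width=7, slack=14)

Answer: 3 2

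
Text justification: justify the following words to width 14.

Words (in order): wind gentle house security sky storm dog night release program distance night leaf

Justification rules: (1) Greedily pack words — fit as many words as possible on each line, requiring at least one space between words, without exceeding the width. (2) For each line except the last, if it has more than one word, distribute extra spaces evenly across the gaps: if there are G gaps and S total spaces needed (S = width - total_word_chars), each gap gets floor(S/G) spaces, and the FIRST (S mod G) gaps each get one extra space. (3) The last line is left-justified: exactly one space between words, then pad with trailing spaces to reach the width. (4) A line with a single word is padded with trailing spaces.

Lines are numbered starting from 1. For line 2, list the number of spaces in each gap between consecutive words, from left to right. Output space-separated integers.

Answer: 1

Derivation:
Line 1: ['wind', 'gentle'] (min_width=11, slack=3)
Line 2: ['house', 'security'] (min_width=14, slack=0)
Line 3: ['sky', 'storm', 'dog'] (min_width=13, slack=1)
Line 4: ['night', 'release'] (min_width=13, slack=1)
Line 5: ['program'] (min_width=7, slack=7)
Line 6: ['distance', 'night'] (min_width=14, slack=0)
Line 7: ['leaf'] (min_width=4, slack=10)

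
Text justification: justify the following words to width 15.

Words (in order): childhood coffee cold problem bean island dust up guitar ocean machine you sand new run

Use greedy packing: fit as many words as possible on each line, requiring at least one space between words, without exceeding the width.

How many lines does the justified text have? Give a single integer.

Line 1: ['childhood'] (min_width=9, slack=6)
Line 2: ['coffee', 'cold'] (min_width=11, slack=4)
Line 3: ['problem', 'bean'] (min_width=12, slack=3)
Line 4: ['island', 'dust', 'up'] (min_width=14, slack=1)
Line 5: ['guitar', 'ocean'] (min_width=12, slack=3)
Line 6: ['machine', 'you'] (min_width=11, slack=4)
Line 7: ['sand', 'new', 'run'] (min_width=12, slack=3)
Total lines: 7

Answer: 7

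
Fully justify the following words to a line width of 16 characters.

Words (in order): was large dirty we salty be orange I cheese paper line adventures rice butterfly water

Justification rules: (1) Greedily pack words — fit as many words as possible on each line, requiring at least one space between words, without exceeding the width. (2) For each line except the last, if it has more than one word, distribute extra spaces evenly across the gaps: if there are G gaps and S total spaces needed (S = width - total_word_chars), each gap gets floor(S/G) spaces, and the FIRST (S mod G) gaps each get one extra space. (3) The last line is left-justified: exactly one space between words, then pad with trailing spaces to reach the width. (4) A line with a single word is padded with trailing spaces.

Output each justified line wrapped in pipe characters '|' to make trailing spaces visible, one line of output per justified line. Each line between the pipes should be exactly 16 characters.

Line 1: ['was', 'large', 'dirty'] (min_width=15, slack=1)
Line 2: ['we', 'salty', 'be'] (min_width=11, slack=5)
Line 3: ['orange', 'I', 'cheese'] (min_width=15, slack=1)
Line 4: ['paper', 'line'] (min_width=10, slack=6)
Line 5: ['adventures', 'rice'] (min_width=15, slack=1)
Line 6: ['butterfly', 'water'] (min_width=15, slack=1)

Answer: |was  large dirty|
|we    salty   be|
|orange  I cheese|
|paper       line|
|adventures  rice|
|butterfly water |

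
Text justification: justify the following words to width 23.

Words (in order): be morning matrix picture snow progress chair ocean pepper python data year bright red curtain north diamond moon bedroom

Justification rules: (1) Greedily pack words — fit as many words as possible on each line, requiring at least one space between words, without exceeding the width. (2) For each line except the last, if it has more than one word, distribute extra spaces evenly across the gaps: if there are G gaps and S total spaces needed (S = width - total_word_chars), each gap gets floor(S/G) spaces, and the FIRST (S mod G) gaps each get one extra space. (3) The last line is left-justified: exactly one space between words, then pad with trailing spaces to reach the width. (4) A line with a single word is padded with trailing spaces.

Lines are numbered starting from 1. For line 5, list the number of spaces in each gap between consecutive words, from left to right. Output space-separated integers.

Line 1: ['be', 'morning', 'matrix'] (min_width=17, slack=6)
Line 2: ['picture', 'snow', 'progress'] (min_width=21, slack=2)
Line 3: ['chair', 'ocean', 'pepper'] (min_width=18, slack=5)
Line 4: ['python', 'data', 'year', 'bright'] (min_width=23, slack=0)
Line 5: ['red', 'curtain', 'north'] (min_width=17, slack=6)
Line 6: ['diamond', 'moon', 'bedroom'] (min_width=20, slack=3)

Answer: 4 4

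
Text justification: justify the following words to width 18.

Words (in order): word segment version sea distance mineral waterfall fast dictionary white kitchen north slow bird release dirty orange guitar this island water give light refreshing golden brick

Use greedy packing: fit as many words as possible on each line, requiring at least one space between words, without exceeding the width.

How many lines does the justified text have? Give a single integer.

Line 1: ['word', 'segment'] (min_width=12, slack=6)
Line 2: ['version', 'sea'] (min_width=11, slack=7)
Line 3: ['distance', 'mineral'] (min_width=16, slack=2)
Line 4: ['waterfall', 'fast'] (min_width=14, slack=4)
Line 5: ['dictionary', 'white'] (min_width=16, slack=2)
Line 6: ['kitchen', 'north', 'slow'] (min_width=18, slack=0)
Line 7: ['bird', 'release', 'dirty'] (min_width=18, slack=0)
Line 8: ['orange', 'guitar', 'this'] (min_width=18, slack=0)
Line 9: ['island', 'water', 'give'] (min_width=17, slack=1)
Line 10: ['light', 'refreshing'] (min_width=16, slack=2)
Line 11: ['golden', 'brick'] (min_width=12, slack=6)
Total lines: 11

Answer: 11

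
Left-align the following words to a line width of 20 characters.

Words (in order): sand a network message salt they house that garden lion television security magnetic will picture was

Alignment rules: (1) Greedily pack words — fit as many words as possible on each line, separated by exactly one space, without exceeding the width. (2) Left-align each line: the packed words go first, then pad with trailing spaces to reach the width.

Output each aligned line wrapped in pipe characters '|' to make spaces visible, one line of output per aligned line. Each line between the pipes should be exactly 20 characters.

Answer: |sand a network      |
|message salt they   |
|house that garden   |
|lion television     |
|security magnetic   |
|will picture was    |

Derivation:
Line 1: ['sand', 'a', 'network'] (min_width=14, slack=6)
Line 2: ['message', 'salt', 'they'] (min_width=17, slack=3)
Line 3: ['house', 'that', 'garden'] (min_width=17, slack=3)
Line 4: ['lion', 'television'] (min_width=15, slack=5)
Line 5: ['security', 'magnetic'] (min_width=17, slack=3)
Line 6: ['will', 'picture', 'was'] (min_width=16, slack=4)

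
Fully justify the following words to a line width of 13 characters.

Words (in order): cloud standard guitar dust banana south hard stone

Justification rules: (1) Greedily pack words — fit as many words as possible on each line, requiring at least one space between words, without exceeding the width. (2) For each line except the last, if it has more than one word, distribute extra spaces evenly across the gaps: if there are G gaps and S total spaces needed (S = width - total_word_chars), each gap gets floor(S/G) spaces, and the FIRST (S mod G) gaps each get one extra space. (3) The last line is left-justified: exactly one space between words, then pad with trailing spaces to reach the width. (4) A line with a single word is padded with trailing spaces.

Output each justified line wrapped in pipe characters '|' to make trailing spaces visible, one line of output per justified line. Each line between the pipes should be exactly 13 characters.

Line 1: ['cloud'] (min_width=5, slack=8)
Line 2: ['standard'] (min_width=8, slack=5)
Line 3: ['guitar', 'dust'] (min_width=11, slack=2)
Line 4: ['banana', 'south'] (min_width=12, slack=1)
Line 5: ['hard', 'stone'] (min_width=10, slack=3)

Answer: |cloud        |
|standard     |
|guitar   dust|
|banana  south|
|hard stone   |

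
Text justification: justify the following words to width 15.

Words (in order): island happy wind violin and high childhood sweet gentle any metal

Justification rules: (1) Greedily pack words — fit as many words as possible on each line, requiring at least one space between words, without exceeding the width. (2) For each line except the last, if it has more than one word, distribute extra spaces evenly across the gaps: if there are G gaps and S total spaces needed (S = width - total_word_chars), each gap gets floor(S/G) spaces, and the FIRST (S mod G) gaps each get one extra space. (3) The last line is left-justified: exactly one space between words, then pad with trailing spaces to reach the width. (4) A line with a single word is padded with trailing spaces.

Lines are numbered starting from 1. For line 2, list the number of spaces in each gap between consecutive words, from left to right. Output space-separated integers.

Line 1: ['island', 'happy'] (min_width=12, slack=3)
Line 2: ['wind', 'violin', 'and'] (min_width=15, slack=0)
Line 3: ['high', 'childhood'] (min_width=14, slack=1)
Line 4: ['sweet', 'gentle'] (min_width=12, slack=3)
Line 5: ['any', 'metal'] (min_width=9, slack=6)

Answer: 1 1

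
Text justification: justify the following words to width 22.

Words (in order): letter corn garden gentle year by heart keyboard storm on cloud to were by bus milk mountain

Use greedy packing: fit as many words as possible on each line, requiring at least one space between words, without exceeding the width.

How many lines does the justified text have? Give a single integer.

Answer: 5

Derivation:
Line 1: ['letter', 'corn', 'garden'] (min_width=18, slack=4)
Line 2: ['gentle', 'year', 'by', 'heart'] (min_width=20, slack=2)
Line 3: ['keyboard', 'storm', 'on'] (min_width=17, slack=5)
Line 4: ['cloud', 'to', 'were', 'by', 'bus'] (min_width=20, slack=2)
Line 5: ['milk', 'mountain'] (min_width=13, slack=9)
Total lines: 5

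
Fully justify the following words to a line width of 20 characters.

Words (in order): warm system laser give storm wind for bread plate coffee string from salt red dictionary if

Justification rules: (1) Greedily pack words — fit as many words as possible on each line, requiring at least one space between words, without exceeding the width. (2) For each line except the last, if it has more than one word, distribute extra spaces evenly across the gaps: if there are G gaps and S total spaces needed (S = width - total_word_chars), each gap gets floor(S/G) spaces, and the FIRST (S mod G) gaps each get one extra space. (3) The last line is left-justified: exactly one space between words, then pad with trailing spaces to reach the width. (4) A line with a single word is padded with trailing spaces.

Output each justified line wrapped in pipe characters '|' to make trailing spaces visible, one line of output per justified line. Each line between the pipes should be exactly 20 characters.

Line 1: ['warm', 'system', 'laser'] (min_width=17, slack=3)
Line 2: ['give', 'storm', 'wind', 'for'] (min_width=19, slack=1)
Line 3: ['bread', 'plate', 'coffee'] (min_width=18, slack=2)
Line 4: ['string', 'from', 'salt', 'red'] (min_width=20, slack=0)
Line 5: ['dictionary', 'if'] (min_width=13, slack=7)

Answer: |warm   system  laser|
|give  storm wind for|
|bread  plate  coffee|
|string from salt red|
|dictionary if       |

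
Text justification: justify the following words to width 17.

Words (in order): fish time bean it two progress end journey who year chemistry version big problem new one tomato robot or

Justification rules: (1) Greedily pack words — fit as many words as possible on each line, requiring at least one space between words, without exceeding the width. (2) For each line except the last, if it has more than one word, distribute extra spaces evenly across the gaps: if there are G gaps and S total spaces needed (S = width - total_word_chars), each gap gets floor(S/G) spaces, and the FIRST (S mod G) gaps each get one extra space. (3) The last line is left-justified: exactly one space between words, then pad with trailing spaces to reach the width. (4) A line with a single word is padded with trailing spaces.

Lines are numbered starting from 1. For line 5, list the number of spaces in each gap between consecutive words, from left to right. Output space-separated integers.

Line 1: ['fish', 'time', 'bean', 'it'] (min_width=17, slack=0)
Line 2: ['two', 'progress', 'end'] (min_width=16, slack=1)
Line 3: ['journey', 'who', 'year'] (min_width=16, slack=1)
Line 4: ['chemistry', 'version'] (min_width=17, slack=0)
Line 5: ['big', 'problem', 'new'] (min_width=15, slack=2)
Line 6: ['one', 'tomato', 'robot'] (min_width=16, slack=1)
Line 7: ['or'] (min_width=2, slack=15)

Answer: 2 2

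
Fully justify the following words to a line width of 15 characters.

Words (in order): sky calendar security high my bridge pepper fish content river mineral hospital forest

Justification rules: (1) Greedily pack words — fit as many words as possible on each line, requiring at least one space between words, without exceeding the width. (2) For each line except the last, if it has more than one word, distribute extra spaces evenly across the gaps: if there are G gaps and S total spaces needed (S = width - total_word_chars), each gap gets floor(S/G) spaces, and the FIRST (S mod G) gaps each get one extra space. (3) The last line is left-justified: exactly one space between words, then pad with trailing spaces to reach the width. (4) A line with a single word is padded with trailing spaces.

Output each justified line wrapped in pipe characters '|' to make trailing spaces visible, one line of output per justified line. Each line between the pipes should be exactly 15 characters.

Line 1: ['sky', 'calendar'] (min_width=12, slack=3)
Line 2: ['security', 'high'] (min_width=13, slack=2)
Line 3: ['my', 'bridge'] (min_width=9, slack=6)
Line 4: ['pepper', 'fish'] (min_width=11, slack=4)
Line 5: ['content', 'river'] (min_width=13, slack=2)
Line 6: ['mineral'] (min_width=7, slack=8)
Line 7: ['hospital', 'forest'] (min_width=15, slack=0)

Answer: |sky    calendar|
|security   high|
|my       bridge|
|pepper     fish|
|content   river|
|mineral        |
|hospital forest|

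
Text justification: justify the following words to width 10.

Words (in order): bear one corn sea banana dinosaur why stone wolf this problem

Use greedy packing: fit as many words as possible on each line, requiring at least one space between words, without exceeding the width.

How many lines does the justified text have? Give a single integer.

Line 1: ['bear', 'one'] (min_width=8, slack=2)
Line 2: ['corn', 'sea'] (min_width=8, slack=2)
Line 3: ['banana'] (min_width=6, slack=4)
Line 4: ['dinosaur'] (min_width=8, slack=2)
Line 5: ['why', 'stone'] (min_width=9, slack=1)
Line 6: ['wolf', 'this'] (min_width=9, slack=1)
Line 7: ['problem'] (min_width=7, slack=3)
Total lines: 7

Answer: 7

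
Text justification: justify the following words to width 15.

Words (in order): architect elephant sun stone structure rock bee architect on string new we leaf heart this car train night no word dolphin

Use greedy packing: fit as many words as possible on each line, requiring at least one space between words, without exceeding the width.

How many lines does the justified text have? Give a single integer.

Line 1: ['architect'] (min_width=9, slack=6)
Line 2: ['elephant', 'sun'] (min_width=12, slack=3)
Line 3: ['stone', 'structure'] (min_width=15, slack=0)
Line 4: ['rock', 'bee'] (min_width=8, slack=7)
Line 5: ['architect', 'on'] (min_width=12, slack=3)
Line 6: ['string', 'new', 'we'] (min_width=13, slack=2)
Line 7: ['leaf', 'heart', 'this'] (min_width=15, slack=0)
Line 8: ['car', 'train', 'night'] (min_width=15, slack=0)
Line 9: ['no', 'word', 'dolphin'] (min_width=15, slack=0)
Total lines: 9

Answer: 9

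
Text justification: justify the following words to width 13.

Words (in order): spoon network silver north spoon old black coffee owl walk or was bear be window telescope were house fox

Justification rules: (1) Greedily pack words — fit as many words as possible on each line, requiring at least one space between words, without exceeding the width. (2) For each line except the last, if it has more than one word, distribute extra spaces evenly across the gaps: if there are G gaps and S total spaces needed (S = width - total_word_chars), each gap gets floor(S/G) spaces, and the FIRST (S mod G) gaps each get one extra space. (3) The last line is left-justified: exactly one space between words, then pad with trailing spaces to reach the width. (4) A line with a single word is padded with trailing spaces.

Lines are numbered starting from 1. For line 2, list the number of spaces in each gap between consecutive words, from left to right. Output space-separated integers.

Line 1: ['spoon', 'network'] (min_width=13, slack=0)
Line 2: ['silver', 'north'] (min_width=12, slack=1)
Line 3: ['spoon', 'old'] (min_width=9, slack=4)
Line 4: ['black', 'coffee'] (min_width=12, slack=1)
Line 5: ['owl', 'walk', 'or'] (min_width=11, slack=2)
Line 6: ['was', 'bear', 'be'] (min_width=11, slack=2)
Line 7: ['window'] (min_width=6, slack=7)
Line 8: ['telescope'] (min_width=9, slack=4)
Line 9: ['were', 'house'] (min_width=10, slack=3)
Line 10: ['fox'] (min_width=3, slack=10)

Answer: 2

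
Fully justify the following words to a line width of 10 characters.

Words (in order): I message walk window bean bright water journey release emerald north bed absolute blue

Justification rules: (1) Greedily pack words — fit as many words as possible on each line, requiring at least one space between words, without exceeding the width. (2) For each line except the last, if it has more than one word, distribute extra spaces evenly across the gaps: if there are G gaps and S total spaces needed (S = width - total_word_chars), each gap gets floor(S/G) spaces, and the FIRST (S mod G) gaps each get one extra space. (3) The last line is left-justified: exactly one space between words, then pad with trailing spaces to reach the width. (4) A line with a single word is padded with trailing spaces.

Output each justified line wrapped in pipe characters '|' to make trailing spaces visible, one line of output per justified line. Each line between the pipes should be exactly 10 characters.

Answer: |I  message|
|walk      |
|window    |
|bean      |
|bright    |
|water     |
|journey   |
|release   |
|emerald   |
|north  bed|
|absolute  |
|blue      |

Derivation:
Line 1: ['I', 'message'] (min_width=9, slack=1)
Line 2: ['walk'] (min_width=4, slack=6)
Line 3: ['window'] (min_width=6, slack=4)
Line 4: ['bean'] (min_width=4, slack=6)
Line 5: ['bright'] (min_width=6, slack=4)
Line 6: ['water'] (min_width=5, slack=5)
Line 7: ['journey'] (min_width=7, slack=3)
Line 8: ['release'] (min_width=7, slack=3)
Line 9: ['emerald'] (min_width=7, slack=3)
Line 10: ['north', 'bed'] (min_width=9, slack=1)
Line 11: ['absolute'] (min_width=8, slack=2)
Line 12: ['blue'] (min_width=4, slack=6)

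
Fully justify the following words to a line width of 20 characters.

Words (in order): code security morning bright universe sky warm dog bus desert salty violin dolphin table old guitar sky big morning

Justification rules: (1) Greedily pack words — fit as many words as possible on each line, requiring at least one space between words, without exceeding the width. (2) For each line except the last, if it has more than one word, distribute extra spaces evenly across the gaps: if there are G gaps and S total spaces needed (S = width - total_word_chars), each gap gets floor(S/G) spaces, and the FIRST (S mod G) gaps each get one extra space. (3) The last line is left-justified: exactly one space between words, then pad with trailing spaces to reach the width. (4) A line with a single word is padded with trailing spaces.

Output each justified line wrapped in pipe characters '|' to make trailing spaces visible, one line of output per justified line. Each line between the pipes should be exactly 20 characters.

Line 1: ['code', 'security'] (min_width=13, slack=7)
Line 2: ['morning', 'bright'] (min_width=14, slack=6)
Line 3: ['universe', 'sky', 'warm'] (min_width=17, slack=3)
Line 4: ['dog', 'bus', 'desert', 'salty'] (min_width=20, slack=0)
Line 5: ['violin', 'dolphin', 'table'] (min_width=20, slack=0)
Line 6: ['old', 'guitar', 'sky', 'big'] (min_width=18, slack=2)
Line 7: ['morning'] (min_width=7, slack=13)

Answer: |code        security|
|morning       bright|
|universe   sky  warm|
|dog bus desert salty|
|violin dolphin table|
|old  guitar  sky big|
|morning             |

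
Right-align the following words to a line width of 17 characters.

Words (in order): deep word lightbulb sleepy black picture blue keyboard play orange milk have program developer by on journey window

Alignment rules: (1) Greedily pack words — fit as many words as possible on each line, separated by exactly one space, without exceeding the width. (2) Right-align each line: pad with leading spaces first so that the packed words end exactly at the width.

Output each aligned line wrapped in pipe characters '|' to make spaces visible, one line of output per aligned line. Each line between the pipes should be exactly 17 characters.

Answer: |        deep word|
| lightbulb sleepy|
|    black picture|
|    blue keyboard|
| play orange milk|
|     have program|
|  developer by on|
|   journey window|

Derivation:
Line 1: ['deep', 'word'] (min_width=9, slack=8)
Line 2: ['lightbulb', 'sleepy'] (min_width=16, slack=1)
Line 3: ['black', 'picture'] (min_width=13, slack=4)
Line 4: ['blue', 'keyboard'] (min_width=13, slack=4)
Line 5: ['play', 'orange', 'milk'] (min_width=16, slack=1)
Line 6: ['have', 'program'] (min_width=12, slack=5)
Line 7: ['developer', 'by', 'on'] (min_width=15, slack=2)
Line 8: ['journey', 'window'] (min_width=14, slack=3)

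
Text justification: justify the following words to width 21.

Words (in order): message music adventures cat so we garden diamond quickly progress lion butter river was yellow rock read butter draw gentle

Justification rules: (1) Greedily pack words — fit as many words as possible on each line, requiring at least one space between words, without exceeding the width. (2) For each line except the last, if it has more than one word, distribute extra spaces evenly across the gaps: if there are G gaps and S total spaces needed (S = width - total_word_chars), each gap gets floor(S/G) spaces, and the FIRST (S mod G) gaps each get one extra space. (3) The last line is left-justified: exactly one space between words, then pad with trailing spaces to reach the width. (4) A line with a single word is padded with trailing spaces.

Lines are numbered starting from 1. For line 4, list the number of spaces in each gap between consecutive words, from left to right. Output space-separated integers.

Answer: 1 1

Derivation:
Line 1: ['message', 'music'] (min_width=13, slack=8)
Line 2: ['adventures', 'cat', 'so', 'we'] (min_width=20, slack=1)
Line 3: ['garden', 'diamond'] (min_width=14, slack=7)
Line 4: ['quickly', 'progress', 'lion'] (min_width=21, slack=0)
Line 5: ['butter', 'river', 'was'] (min_width=16, slack=5)
Line 6: ['yellow', 'rock', 'read'] (min_width=16, slack=5)
Line 7: ['butter', 'draw', 'gentle'] (min_width=18, slack=3)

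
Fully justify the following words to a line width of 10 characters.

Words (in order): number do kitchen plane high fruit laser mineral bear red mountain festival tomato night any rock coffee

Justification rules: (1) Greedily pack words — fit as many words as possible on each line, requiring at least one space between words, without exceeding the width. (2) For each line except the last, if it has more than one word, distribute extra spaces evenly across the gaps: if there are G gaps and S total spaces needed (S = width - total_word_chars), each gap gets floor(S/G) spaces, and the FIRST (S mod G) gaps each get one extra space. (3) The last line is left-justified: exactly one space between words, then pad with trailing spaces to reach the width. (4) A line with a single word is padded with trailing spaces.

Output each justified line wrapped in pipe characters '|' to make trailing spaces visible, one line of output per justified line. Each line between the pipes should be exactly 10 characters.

Answer: |number  do|
|kitchen   |
|plane high|
|fruit     |
|laser     |
|mineral   |
|bear   red|
|mountain  |
|festival  |
|tomato    |
|night  any|
|rock      |
|coffee    |

Derivation:
Line 1: ['number', 'do'] (min_width=9, slack=1)
Line 2: ['kitchen'] (min_width=7, slack=3)
Line 3: ['plane', 'high'] (min_width=10, slack=0)
Line 4: ['fruit'] (min_width=5, slack=5)
Line 5: ['laser'] (min_width=5, slack=5)
Line 6: ['mineral'] (min_width=7, slack=3)
Line 7: ['bear', 'red'] (min_width=8, slack=2)
Line 8: ['mountain'] (min_width=8, slack=2)
Line 9: ['festival'] (min_width=8, slack=2)
Line 10: ['tomato'] (min_width=6, slack=4)
Line 11: ['night', 'any'] (min_width=9, slack=1)
Line 12: ['rock'] (min_width=4, slack=6)
Line 13: ['coffee'] (min_width=6, slack=4)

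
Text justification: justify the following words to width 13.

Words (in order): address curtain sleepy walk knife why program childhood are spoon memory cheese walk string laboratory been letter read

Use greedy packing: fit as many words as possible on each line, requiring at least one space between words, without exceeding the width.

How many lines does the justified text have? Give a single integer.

Line 1: ['address'] (min_width=7, slack=6)
Line 2: ['curtain'] (min_width=7, slack=6)
Line 3: ['sleepy', 'walk'] (min_width=11, slack=2)
Line 4: ['knife', 'why'] (min_width=9, slack=4)
Line 5: ['program'] (min_width=7, slack=6)
Line 6: ['childhood', 'are'] (min_width=13, slack=0)
Line 7: ['spoon', 'memory'] (min_width=12, slack=1)
Line 8: ['cheese', 'walk'] (min_width=11, slack=2)
Line 9: ['string'] (min_width=6, slack=7)
Line 10: ['laboratory'] (min_width=10, slack=3)
Line 11: ['been', 'letter'] (min_width=11, slack=2)
Line 12: ['read'] (min_width=4, slack=9)
Total lines: 12

Answer: 12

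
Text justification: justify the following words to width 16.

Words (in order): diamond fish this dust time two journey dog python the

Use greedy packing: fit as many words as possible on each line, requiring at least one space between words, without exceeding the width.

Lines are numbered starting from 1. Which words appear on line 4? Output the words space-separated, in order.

Line 1: ['diamond', 'fish'] (min_width=12, slack=4)
Line 2: ['this', 'dust', 'time'] (min_width=14, slack=2)
Line 3: ['two', 'journey', 'dog'] (min_width=15, slack=1)
Line 4: ['python', 'the'] (min_width=10, slack=6)

Answer: python the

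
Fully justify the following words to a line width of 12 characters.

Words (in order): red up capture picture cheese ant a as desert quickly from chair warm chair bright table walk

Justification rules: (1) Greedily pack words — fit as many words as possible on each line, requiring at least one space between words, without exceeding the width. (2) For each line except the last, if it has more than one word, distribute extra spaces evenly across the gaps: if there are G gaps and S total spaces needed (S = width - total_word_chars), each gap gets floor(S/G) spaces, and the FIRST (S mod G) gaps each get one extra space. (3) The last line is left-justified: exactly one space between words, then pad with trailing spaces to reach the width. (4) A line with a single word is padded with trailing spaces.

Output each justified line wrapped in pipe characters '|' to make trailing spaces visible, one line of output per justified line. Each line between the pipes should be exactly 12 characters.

Answer: |red       up|
|capture     |
|picture     |
|cheese ant a|
|as    desert|
|quickly from|
|chair   warm|
|chair bright|
|table walk  |

Derivation:
Line 1: ['red', 'up'] (min_width=6, slack=6)
Line 2: ['capture'] (min_width=7, slack=5)
Line 3: ['picture'] (min_width=7, slack=5)
Line 4: ['cheese', 'ant', 'a'] (min_width=12, slack=0)
Line 5: ['as', 'desert'] (min_width=9, slack=3)
Line 6: ['quickly', 'from'] (min_width=12, slack=0)
Line 7: ['chair', 'warm'] (min_width=10, slack=2)
Line 8: ['chair', 'bright'] (min_width=12, slack=0)
Line 9: ['table', 'walk'] (min_width=10, slack=2)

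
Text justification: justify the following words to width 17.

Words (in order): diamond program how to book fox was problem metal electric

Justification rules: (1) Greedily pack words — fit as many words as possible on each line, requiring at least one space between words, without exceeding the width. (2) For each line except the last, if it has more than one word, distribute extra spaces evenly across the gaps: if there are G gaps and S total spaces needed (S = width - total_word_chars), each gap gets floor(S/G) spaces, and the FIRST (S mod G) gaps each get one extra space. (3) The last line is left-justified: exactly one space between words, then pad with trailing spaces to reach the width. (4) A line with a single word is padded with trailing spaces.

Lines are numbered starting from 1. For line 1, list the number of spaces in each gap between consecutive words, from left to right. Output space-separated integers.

Line 1: ['diamond', 'program'] (min_width=15, slack=2)
Line 2: ['how', 'to', 'book', 'fox'] (min_width=15, slack=2)
Line 3: ['was', 'problem', 'metal'] (min_width=17, slack=0)
Line 4: ['electric'] (min_width=8, slack=9)

Answer: 3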